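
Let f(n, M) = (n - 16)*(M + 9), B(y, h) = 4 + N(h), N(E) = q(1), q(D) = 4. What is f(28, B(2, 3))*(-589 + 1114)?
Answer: 107100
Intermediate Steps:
N(E) = 4
B(y, h) = 8 (B(y, h) = 4 + 4 = 8)
f(n, M) = (-16 + n)*(9 + M)
f(28, B(2, 3))*(-589 + 1114) = (-144 - 16*8 + 9*28 + 8*28)*(-589 + 1114) = (-144 - 128 + 252 + 224)*525 = 204*525 = 107100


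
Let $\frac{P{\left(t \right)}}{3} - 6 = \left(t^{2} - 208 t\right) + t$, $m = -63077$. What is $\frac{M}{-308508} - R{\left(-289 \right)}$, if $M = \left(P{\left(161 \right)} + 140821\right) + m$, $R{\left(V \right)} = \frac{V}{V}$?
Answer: $- \frac{91013}{77127} \approx -1.18$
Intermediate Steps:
$R{\left(V \right)} = 1$
$P{\left(t \right)} = 18 - 621 t + 3 t^{2}$ ($P{\left(t \right)} = 18 + 3 \left(\left(t^{2} - 208 t\right) + t\right) = 18 + 3 \left(t^{2} - 207 t\right) = 18 + \left(- 621 t + 3 t^{2}\right) = 18 - 621 t + 3 t^{2}$)
$M = 55544$ ($M = \left(\left(18 - 99981 + 3 \cdot 161^{2}\right) + 140821\right) - 63077 = \left(\left(18 - 99981 + 3 \cdot 25921\right) + 140821\right) - 63077 = \left(\left(18 - 99981 + 77763\right) + 140821\right) - 63077 = \left(-22200 + 140821\right) - 63077 = 118621 - 63077 = 55544$)
$\frac{M}{-308508} - R{\left(-289 \right)} = \frac{55544}{-308508} - 1 = 55544 \left(- \frac{1}{308508}\right) - 1 = - \frac{13886}{77127} - 1 = - \frac{91013}{77127}$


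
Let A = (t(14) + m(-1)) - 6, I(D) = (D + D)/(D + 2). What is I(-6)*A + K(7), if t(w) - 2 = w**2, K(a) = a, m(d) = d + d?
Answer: 577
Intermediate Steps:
m(d) = 2*d
I(D) = 2*D/(2 + D) (I(D) = (2*D)/(2 + D) = 2*D/(2 + D))
t(w) = 2 + w**2
A = 190 (A = ((2 + 14**2) + 2*(-1)) - 6 = ((2 + 196) - 2) - 6 = (198 - 2) - 6 = 196 - 6 = 190)
I(-6)*A + K(7) = (2*(-6)/(2 - 6))*190 + 7 = (2*(-6)/(-4))*190 + 7 = (2*(-6)*(-1/4))*190 + 7 = 3*190 + 7 = 570 + 7 = 577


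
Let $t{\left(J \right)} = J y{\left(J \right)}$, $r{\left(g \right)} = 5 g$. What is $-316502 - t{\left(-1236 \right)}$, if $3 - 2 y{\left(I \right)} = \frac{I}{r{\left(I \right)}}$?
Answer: $- \frac{1573858}{5} \approx -3.1477 \cdot 10^{5}$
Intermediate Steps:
$y{\left(I \right)} = \frac{7}{5}$ ($y{\left(I \right)} = \frac{3}{2} - \frac{I \frac{1}{5 I}}{2} = \frac{3}{2} - \frac{1}{10} = \frac{7}{5}$)
$t{\left(J \right)} = \frac{7 J}{5}$ ($t{\left(J \right)} = J \frac{7}{5} = \frac{7 J}{5}$)
$-316502 - t{\left(-1236 \right)} = -316502 - \frac{7}{5} \left(-1236\right) = -316502 - - \frac{8652}{5} = -316502 + \frac{8652}{5} = - \frac{1573858}{5}$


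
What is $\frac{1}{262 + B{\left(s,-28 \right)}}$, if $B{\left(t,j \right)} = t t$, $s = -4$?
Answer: $\frac{1}{278} \approx 0.0035971$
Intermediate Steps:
$B{\left(t,j \right)} = t^{2}$
$\frac{1}{262 + B{\left(s,-28 \right)}} = \frac{1}{262 + \left(-4\right)^{2}} = \frac{1}{262 + 16} = \frac{1}{278}$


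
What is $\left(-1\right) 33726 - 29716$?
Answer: $-63442$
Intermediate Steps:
$\left(-1\right) 33726 - 29716 = -33726 - 29716 = -63442$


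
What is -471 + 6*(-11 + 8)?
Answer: -489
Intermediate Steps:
-471 + 6*(-11 + 8) = -471 + 6*(-3) = -471 - 18 = -489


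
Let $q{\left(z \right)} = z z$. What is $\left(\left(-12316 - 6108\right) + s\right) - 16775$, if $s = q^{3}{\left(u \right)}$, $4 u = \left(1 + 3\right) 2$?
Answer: $-35135$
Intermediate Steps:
$u = 2$ ($u = \frac{\left(1 + 3\right) 2}{4} = \frac{4 \cdot 2}{4} = \frac{1}{4} \cdot 8 = 2$)
$q{\left(z \right)} = z^{2}$
$s = 64$ ($s = \left(2^{2}\right)^{3} = 4^{3} = 64$)
$\left(\left(-12316 - 6108\right) + s\right) - 16775 = \left(\left(-12316 - 6108\right) + 64\right) - 16775 = \left(-18424 + 64\right) - 16775 = -18360 - 16775 = -35135$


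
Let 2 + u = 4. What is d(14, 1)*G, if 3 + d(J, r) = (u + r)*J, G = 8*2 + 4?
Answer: 780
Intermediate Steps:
u = 2 (u = -2 + 4 = 2)
G = 20 (G = 16 + 4 = 20)
d(J, r) = -3 + J*(2 + r) (d(J, r) = -3 + (2 + r)*J = -3 + J*(2 + r))
d(14, 1)*G = (-3 + 2*14 + 14*1)*20 = (-3 + 28 + 14)*20 = 39*20 = 780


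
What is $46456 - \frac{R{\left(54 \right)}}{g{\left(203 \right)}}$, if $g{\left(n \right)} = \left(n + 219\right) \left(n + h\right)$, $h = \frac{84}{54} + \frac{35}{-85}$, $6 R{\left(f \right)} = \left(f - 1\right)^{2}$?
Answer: $\frac{1224649514917}{26361496} \approx 46456.0$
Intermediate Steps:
$R{\left(f \right)} = \frac{\left(-1 + f\right)^{2}}{6}$ ($R{\left(f \right)} = \frac{\left(f - 1\right)^{2}}{6} = \frac{\left(-1 + f\right)^{2}}{6}$)
$h = \frac{175}{153}$ ($h = 84 \cdot \frac{1}{54} + 35 \left(- \frac{1}{85}\right) = \frac{14}{9} - \frac{7}{17} = \frac{175}{153} \approx 1.1438$)
$g{\left(n \right)} = \left(219 + n\right) \left(\frac{175}{153} + n\right)$ ($g{\left(n \right)} = \left(n + 219\right) \left(n + \frac{175}{153}\right) = \left(219 + n\right) \left(\frac{175}{153} + n\right)$)
$46456 - \frac{R{\left(54 \right)}}{g{\left(203 \right)}} = 46456 - \frac{\frac{1}{6} \left(-1 + 54\right)^{2}}{\frac{12775}{51} + 203^{2} + \frac{33682}{153} \cdot 203} = 46456 - \frac{\frac{1}{6} \cdot 53^{2}}{\frac{12775}{51} + 41209 + \frac{6837446}{153}} = 46456 - \frac{\frac{1}{6} \cdot 2809}{\frac{13180748}{153}} = 46456 - \frac{2809}{6} \cdot \frac{153}{13180748} = 46456 - \frac{143259}{26361496} = \frac{1224649514917}{26361496}$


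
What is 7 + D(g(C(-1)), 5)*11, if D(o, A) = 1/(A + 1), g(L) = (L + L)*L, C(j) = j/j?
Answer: 53/6 ≈ 8.8333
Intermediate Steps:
C(j) = 1
g(L) = 2*L² (g(L) = (2*L)*L = 2*L²)
D(o, A) = 1/(1 + A)
7 + D(g(C(-1)), 5)*11 = 7 + 11/(1 + 5) = 7 + 11/6 = 53/6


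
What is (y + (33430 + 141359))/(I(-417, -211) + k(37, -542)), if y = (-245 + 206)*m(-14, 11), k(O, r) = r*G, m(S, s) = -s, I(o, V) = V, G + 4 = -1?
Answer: 58406/833 ≈ 70.115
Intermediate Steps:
G = -5 (G = -4 - 1 = -5)
k(O, r) = -5*r (k(O, r) = r*(-5) = -5*r)
y = 429 (y = (-245 + 206)*(-1*11) = -39*(-11) = 429)
(y + (33430 + 141359))/(I(-417, -211) + k(37, -542)) = (429 + (33430 + 141359))/(-211 - 5*(-542)) = (429 + 174789)/(-211 + 2710) = 175218/2499 = 175218*(1/2499) = 58406/833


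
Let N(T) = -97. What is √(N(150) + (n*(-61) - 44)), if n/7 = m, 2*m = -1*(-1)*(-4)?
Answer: √713 ≈ 26.702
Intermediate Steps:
m = -2 (m = (-1*(-1)*(-4))/2 = (1*(-4))/2 = (½)*(-4) = -2)
n = -14 (n = 7*(-2) = -14)
√(N(150) + (n*(-61) - 44)) = √(-97 + (-14*(-61) - 44)) = √(-97 + (854 - 44)) = √(-97 + 810) = √713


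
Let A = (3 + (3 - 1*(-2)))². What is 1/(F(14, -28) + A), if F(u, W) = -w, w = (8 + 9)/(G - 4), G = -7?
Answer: 11/721 ≈ 0.015257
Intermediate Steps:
w = -17/11 (w = (8 + 9)/(-7 - 4) = 17/(-11) = 17*(-1/11) = -17/11 ≈ -1.5455)
F(u, W) = 17/11 (F(u, W) = -1*(-17/11) = 17/11)
A = 64 (A = (3 + (3 + 2))² = (3 + 5)² = 8² = 64)
1/(F(14, -28) + A) = 1/(17/11 + 64) = 1/(721/11) = 11/721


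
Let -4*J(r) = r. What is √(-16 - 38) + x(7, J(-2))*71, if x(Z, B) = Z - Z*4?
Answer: -1491 + 3*I*√6 ≈ -1491.0 + 7.3485*I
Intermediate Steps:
J(r) = -r/4
x(Z, B) = -3*Z (x(Z, B) = Z - 4*Z = -3*Z)
√(-16 - 38) + x(7, J(-2))*71 = √(-16 - 38) - 3*7*71 = √(-54) - 21*71 = 3*I*√6 - 1491 = -1491 + 3*I*√6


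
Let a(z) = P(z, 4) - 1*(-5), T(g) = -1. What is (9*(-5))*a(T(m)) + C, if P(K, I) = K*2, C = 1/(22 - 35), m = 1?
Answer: -1756/13 ≈ -135.08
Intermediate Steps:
C = -1/13 (C = 1/(-13) = -1/13 ≈ -0.076923)
P(K, I) = 2*K
a(z) = 5 + 2*z (a(z) = 2*z - 1*(-5) = 2*z + 5 = 5 + 2*z)
(9*(-5))*a(T(m)) + C = (9*(-5))*(5 + 2*(-1)) - 1/13 = -45*(5 - 2) - 1/13 = -45*3 - 1/13 = -135 - 1/13 = -1756/13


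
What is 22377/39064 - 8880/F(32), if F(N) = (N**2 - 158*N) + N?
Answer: 2727477/976600 ≈ 2.7928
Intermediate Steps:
F(N) = N**2 - 157*N
22377/39064 - 8880/F(32) = 22377/39064 - 8880*1/(32*(-157 + 32)) = 22377*(1/39064) - 8880/(32*(-125)) = 22377/39064 - 8880/(-4000) = 22377/39064 - 8880*(-1/4000) = 22377/39064 + 111/50 = 2727477/976600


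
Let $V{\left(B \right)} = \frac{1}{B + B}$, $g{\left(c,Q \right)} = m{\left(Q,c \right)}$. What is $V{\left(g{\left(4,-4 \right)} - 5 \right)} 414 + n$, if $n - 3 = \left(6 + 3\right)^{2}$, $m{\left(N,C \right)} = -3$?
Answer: $\frac{465}{8} \approx 58.125$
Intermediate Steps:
$g{\left(c,Q \right)} = -3$
$n = 84$ ($n = 3 + \left(6 + 3\right)^{2} = 3 + 9^{2} = 3 + 81 = 84$)
$V{\left(B \right)} = \frac{1}{2 B}$
$V{\left(g{\left(4,-4 \right)} - 5 \right)} 414 + n = \frac{1}{2 \left(-3 - 5\right)} 414 + 84 = \frac{1}{2 \left(-8\right)} 414 + 84 = \frac{1}{2} \left(- \frac{1}{8}\right) 414 + 84 = \left(- \frac{1}{16}\right) 414 + 84 = - \frac{207}{8} + 84 = \frac{465}{8}$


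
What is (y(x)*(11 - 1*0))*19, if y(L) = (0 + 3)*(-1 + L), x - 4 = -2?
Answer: 627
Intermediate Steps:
x = 2 (x = 4 - 2 = 2)
y(L) = -3 + 3*L (y(L) = 3*(-1 + L) = -3 + 3*L)
(y(x)*(11 - 1*0))*19 = ((-3 + 3*2)*(11 - 1*0))*19 = ((-3 + 6)*(11 + 0))*19 = (3*11)*19 = 33*19 = 627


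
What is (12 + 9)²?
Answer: 441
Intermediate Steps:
(12 + 9)² = 21² = 441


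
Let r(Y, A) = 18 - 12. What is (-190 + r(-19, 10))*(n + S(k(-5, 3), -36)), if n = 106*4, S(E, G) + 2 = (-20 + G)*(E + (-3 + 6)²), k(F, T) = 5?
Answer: 66608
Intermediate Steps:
r(Y, A) = 6
S(E, G) = -2 + (-20 + G)*(9 + E) (S(E, G) = -2 + (-20 + G)*(E + (-3 + 6)²) = -2 + (-20 + G)*(E + 3²) = -2 + (-20 + G)*(E + 9) = -2 + (-20 + G)*(9 + E))
n = 424
(-190 + r(-19, 10))*(n + S(k(-5, 3), -36)) = (-190 + 6)*(424 + (-182 - 20*5 + 9*(-36) + 5*(-36))) = -184*(424 + (-182 - 100 - 324 - 180)) = -184*(424 - 786) = -184*(-362) = 66608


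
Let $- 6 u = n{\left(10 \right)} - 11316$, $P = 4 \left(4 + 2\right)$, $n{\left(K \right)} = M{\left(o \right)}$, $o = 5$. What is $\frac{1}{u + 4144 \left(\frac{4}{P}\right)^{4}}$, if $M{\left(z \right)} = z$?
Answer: $\frac{162}{305915} \approx 0.00052956$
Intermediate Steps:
$n{\left(K \right)} = 5$
$P = 24$ ($P = 4 \cdot 6 = 24$)
$u = \frac{11311}{6}$ ($u = - \frac{5 - 11316}{6} = \left(- \frac{1}{6}\right) \left(-11311\right) = \frac{11311}{6} \approx 1885.2$)
$\frac{1}{u + 4144 \left(\frac{4}{P}\right)^{4}} = \frac{1}{\frac{11311}{6} + 4144 \left(\frac{4}{24}\right)^{4}} = \frac{1}{\frac{11311}{6} + 4144 \left(4 \cdot \frac{1}{24}\right)^{4}} = \frac{1}{\frac{11311}{6} + \frac{4144}{1296}} = \frac{1}{\frac{11311}{6} + 4144 \cdot \frac{1}{1296}} = \frac{1}{\frac{11311}{6} + \frac{259}{81}} = \frac{1}{\frac{305915}{162}} = \frac{162}{305915}$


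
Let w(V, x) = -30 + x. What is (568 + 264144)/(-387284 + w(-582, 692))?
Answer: -132356/193311 ≈ -0.68468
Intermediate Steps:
(568 + 264144)/(-387284 + w(-582, 692)) = (568 + 264144)/(-387284 + (-30 + 692)) = 264712/(-387284 + 662) = 264712/(-386622) = 264712*(-1/386622) = -132356/193311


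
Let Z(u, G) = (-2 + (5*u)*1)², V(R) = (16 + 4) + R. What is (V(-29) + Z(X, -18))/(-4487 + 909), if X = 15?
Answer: -2660/1789 ≈ -1.4869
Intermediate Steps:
V(R) = 20 + R
Z(u, G) = (-2 + 5*u)²
(V(-29) + Z(X, -18))/(-4487 + 909) = ((20 - 29) + (-2 + 5*15)²)/(-4487 + 909) = (-9 + (-2 + 75)²)/(-3578) = (-9 + 73²)*(-1/3578) = (-9 + 5329)*(-1/3578) = 5320*(-1/3578) = -2660/1789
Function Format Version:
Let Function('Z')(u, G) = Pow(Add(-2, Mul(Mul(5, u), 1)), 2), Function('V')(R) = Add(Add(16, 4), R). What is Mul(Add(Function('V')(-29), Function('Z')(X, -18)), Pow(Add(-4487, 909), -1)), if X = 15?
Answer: Rational(-2660, 1789) ≈ -1.4869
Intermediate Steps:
Function('V')(R) = Add(20, R)
Function('Z')(u, G) = Pow(Add(-2, Mul(5, u)), 2)
Mul(Add(Function('V')(-29), Function('Z')(X, -18)), Pow(Add(-4487, 909), -1)) = Mul(Add(Add(20, -29), Pow(Add(-2, Mul(5, 15)), 2)), Pow(Add(-4487, 909), -1)) = Mul(Add(-9, Pow(Add(-2, 75), 2)), Pow(-3578, -1)) = Mul(Add(-9, Pow(73, 2)), Rational(-1, 3578)) = Mul(Add(-9, 5329), Rational(-1, 3578)) = Mul(5320, Rational(-1, 3578)) = Rational(-2660, 1789)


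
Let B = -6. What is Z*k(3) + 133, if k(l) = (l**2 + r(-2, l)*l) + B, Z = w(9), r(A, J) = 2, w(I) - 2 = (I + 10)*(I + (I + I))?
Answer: 4768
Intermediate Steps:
w(I) = 2 + 3*I*(10 + I) (w(I) = 2 + (I + 10)*(I + (I + I)) = 2 + (10 + I)*(I + 2*I) = 2 + (10 + I)*(3*I) = 2 + 3*I*(10 + I))
Z = 515 (Z = 2 + 3*9**2 + 30*9 = 2 + 3*81 + 270 = 2 + 243 + 270 = 515)
k(l) = -6 + l**2 + 2*l (k(l) = (l**2 + 2*l) - 6 = -6 + l**2 + 2*l)
Z*k(3) + 133 = 515*(-6 + 3**2 + 2*3) + 133 = 515*(-6 + 9 + 6) + 133 = 515*9 + 133 = 4635 + 133 = 4768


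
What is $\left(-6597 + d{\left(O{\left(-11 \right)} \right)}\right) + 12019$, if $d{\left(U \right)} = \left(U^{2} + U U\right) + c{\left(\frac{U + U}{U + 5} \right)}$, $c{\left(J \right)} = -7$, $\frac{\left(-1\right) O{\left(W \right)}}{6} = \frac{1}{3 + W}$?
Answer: $\frac{43329}{8} \approx 5416.1$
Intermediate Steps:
$O{\left(W \right)} = - \frac{6}{3 + W}$
$d{\left(U \right)} = -7 + 2 U^{2}$ ($d{\left(U \right)} = \left(U^{2} + U U\right) - 7 = \left(U^{2} + U^{2}\right) - 7 = 2 U^{2} - 7 = -7 + 2 U^{2}$)
$\left(-6597 + d{\left(O{\left(-11 \right)} \right)}\right) + 12019 = \left(-6597 - \left(7 - 2 \left(- \frac{6}{3 - 11}\right)^{2}\right)\right) + 12019 = \left(-6597 - \left(7 - 2 \left(- \frac{6}{-8}\right)^{2}\right)\right) + 12019 = \left(-6597 - \left(7 - 2 \left(\left(-6\right) \left(- \frac{1}{8}\right)\right)^{2}\right)\right) + 12019 = \left(-6597 - \left(7 - 2 \left(\frac{3}{4}\right)^{2}\right)\right) + 12019 = \left(-6597 + \left(-7 + 2 \cdot \frac{9}{16}\right)\right) + 12019 = \left(-6597 + \left(-7 + \frac{9}{8}\right)\right) + 12019 = \left(-6597 - \frac{47}{8}\right) + 12019 = - \frac{52823}{8} + 12019 = \frac{43329}{8}$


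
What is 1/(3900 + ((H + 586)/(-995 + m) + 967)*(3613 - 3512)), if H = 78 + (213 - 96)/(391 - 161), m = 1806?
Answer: 186530/18960729047 ≈ 9.8377e-6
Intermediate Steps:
H = 18057/230 (H = 78 + 117/230 = 18057/230 ≈ 78.509)
1/(3900 + ((H + 586)/(-995 + m) + 967)*(3613 - 3512)) = 1/(3900 + ((18057/230 + 586)/(-995 + 1806) + 967)*(3613 - 3512)) = 1/(3900 + ((152837/230)/811 + 967)*101) = 1/(3900 + ((152837/230)*(1/811) + 967)*101) = 1/(3900 + (152837/186530 + 967)*101) = 1/(3900 + (180527347/186530)*101) = 1/(3900 + 18233262047/186530) = 1/(18960729047/186530) = 186530/18960729047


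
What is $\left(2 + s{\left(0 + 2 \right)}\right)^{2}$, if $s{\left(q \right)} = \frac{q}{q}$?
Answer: $9$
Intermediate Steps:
$s{\left(q \right)} = 1$
$\left(2 + s{\left(0 + 2 \right)}\right)^{2} = \left(2 + 1\right)^{2} = 3^{2} = 9$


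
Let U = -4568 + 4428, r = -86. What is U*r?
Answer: 12040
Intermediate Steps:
U = -140
U*r = -140*(-86) = 12040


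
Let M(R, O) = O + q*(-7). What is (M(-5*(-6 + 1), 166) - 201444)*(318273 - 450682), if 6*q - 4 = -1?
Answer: 53302964267/2 ≈ 2.6651e+10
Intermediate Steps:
q = 1/2 (q = 2/3 + (1/6)*(-1) = 2/3 - 1/6 = 1/2 ≈ 0.50000)
M(R, O) = -7/2 + O (M(R, O) = O + (1/2)*(-7) = O - 7/2 = -7/2 + O)
(M(-5*(-6 + 1), 166) - 201444)*(318273 - 450682) = ((-7/2 + 166) - 201444)*(318273 - 450682) = (325/2 - 201444)*(-132409) = -402563/2*(-132409) = 53302964267/2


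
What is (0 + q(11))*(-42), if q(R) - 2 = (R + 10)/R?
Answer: -1806/11 ≈ -164.18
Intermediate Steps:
q(R) = 2 + (10 + R)/R (q(R) = 2 + (R + 10)/R = 2 + (10 + R)/R)
(0 + q(11))*(-42) = (0 + (3 + 10/11))*(-42) = (0 + 43/11)*(-42) = (43/11)*(-42) = -1806/11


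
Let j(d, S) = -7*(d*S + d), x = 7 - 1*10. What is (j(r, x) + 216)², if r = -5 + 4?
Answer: 40804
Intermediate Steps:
r = -1
x = -3 (x = 7 - 10 = -3)
j(d, S) = -7*d - 7*S*d (j(d, S) = -7*(S*d + d) = -7*(d + S*d) = -7*d - 7*S*d)
(j(r, x) + 216)² = (-7*(-1)*(1 - 3) + 216)² = (-7*(-1)*(-2) + 216)² = (-14 + 216)² = 202² = 40804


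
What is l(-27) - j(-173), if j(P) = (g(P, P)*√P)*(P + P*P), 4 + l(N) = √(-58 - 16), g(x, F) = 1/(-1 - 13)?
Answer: -4 + I*√74 + 14878*I*√173/7 ≈ -4.0 + 27964.0*I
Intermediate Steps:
g(x, F) = -1/14 (g(x, F) = 1/(-14) = -1/14)
l(N) = -4 + I*√74 (l(N) = -4 + √(-58 - 16) = -4 + √(-74) = -4 + I*√74)
j(P) = -√P*(P + P²)/14 (j(P) = (-√P/14)*(P + P*P) = (-√P/14)*(P + P²) = -√P*(P + P²)/14)
l(-27) - j(-173) = (-4 + I*√74) - (-173)^(3/2)*(-1 - 1*(-173))/14 = (-4 + I*√74) - (-173*I*√173)*(-1 + 173)/14 = (-4 + I*√74) - (-173*I*√173)*172/14 = (-4 + I*√74) - (-14878)*I*√173/7 = (-4 + I*√74) + 14878*I*√173/7 = -4 + I*√74 + 14878*I*√173/7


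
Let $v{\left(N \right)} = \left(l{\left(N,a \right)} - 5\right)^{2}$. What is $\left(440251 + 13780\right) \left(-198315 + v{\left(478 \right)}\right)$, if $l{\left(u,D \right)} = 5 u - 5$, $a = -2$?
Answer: $2481772038635$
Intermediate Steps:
$l{\left(u,D \right)} = -5 + 5 u$
$v{\left(N \right)} = \left(-10 + 5 N\right)^{2}$ ($v{\left(N \right)} = \left(\left(-5 + 5 N\right) - 5\right)^{2} = \left(-10 + 5 N\right)^{2}$)
$\left(440251 + 13780\right) \left(-198315 + v{\left(478 \right)}\right) = \left(440251 + 13780\right) \left(-198315 + 25 \left(-2 + 478\right)^{2}\right) = 454031 \left(-198315 + 25 \cdot 476^{2}\right) = 454031 \left(-198315 + 25 \cdot 226576\right) = 454031 \left(-198315 + 5664400\right) = 454031 \cdot 5466085 = 2481772038635$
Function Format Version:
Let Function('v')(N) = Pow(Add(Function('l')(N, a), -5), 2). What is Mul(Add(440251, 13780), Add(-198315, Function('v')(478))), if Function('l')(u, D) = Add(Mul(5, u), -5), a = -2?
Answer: 2481772038635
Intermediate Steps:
Function('l')(u, D) = Add(-5, Mul(5, u))
Function('v')(N) = Pow(Add(-10, Mul(5, N)), 2) (Function('v')(N) = Pow(Add(Add(-5, Mul(5, N)), -5), 2) = Pow(Add(-10, Mul(5, N)), 2))
Mul(Add(440251, 13780), Add(-198315, Function('v')(478))) = Mul(Add(440251, 13780), Add(-198315, Mul(25, Pow(Add(-2, 478), 2)))) = Mul(454031, Add(-198315, Mul(25, Pow(476, 2)))) = Mul(454031, Add(-198315, Mul(25, 226576))) = Mul(454031, Add(-198315, 5664400)) = Mul(454031, 5466085) = 2481772038635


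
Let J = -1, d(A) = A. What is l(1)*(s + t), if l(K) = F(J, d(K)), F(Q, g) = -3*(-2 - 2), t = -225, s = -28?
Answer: -3036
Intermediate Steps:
F(Q, g) = 12 (F(Q, g) = -3*(-4) = 12)
l(K) = 12
l(1)*(s + t) = 12*(-28 - 225) = 12*(-253) = -3036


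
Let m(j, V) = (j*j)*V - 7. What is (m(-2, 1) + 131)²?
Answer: 16384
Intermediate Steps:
m(j, V) = -7 + V*j² (m(j, V) = j²*V - 7 = V*j² - 7 = -7 + V*j²)
(m(-2, 1) + 131)² = ((-7 + 1*(-2)²) + 131)² = ((-7 + 1*4) + 131)² = ((-7 + 4) + 131)² = (-3 + 131)² = 128² = 16384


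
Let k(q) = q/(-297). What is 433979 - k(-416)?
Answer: 128891347/297 ≈ 4.3398e+5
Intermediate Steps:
k(q) = -q/297 (k(q) = q*(-1/297) = -q/297)
433979 - k(-416) = 433979 - (-1)*(-416)/297 = 433979 - 1*416/297 = 433979 - 416/297 = 128891347/297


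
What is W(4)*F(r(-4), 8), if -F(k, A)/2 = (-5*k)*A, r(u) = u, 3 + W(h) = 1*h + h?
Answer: -1600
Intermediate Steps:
W(h) = -3 + 2*h (W(h) = -3 + (1*h + h) = -3 + (h + h) = -3 + 2*h)
F(k, A) = 10*A*k (F(k, A) = -2*(-5*k)*A = -(-10)*A*k = 10*A*k)
W(4)*F(r(-4), 8) = (-3 + 2*4)*(10*8*(-4)) = (-3 + 8)*(-320) = 5*(-320) = -1600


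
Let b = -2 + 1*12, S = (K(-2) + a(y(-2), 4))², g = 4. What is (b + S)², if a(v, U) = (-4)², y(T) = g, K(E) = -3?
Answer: 32041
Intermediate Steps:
y(T) = 4
a(v, U) = 16
S = 169 (S = (-3 + 16)² = 13² = 169)
b = 10 (b = -2 + 12 = 10)
(b + S)² = (10 + 169)² = 179² = 32041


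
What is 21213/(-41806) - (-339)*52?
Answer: 736934955/41806 ≈ 17628.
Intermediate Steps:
21213/(-41806) - (-339)*52 = 21213*(-1/41806) - 1*(-17628) = -21213/41806 + 17628 = 736934955/41806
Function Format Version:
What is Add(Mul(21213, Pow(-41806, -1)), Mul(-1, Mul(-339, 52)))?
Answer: Rational(736934955, 41806) ≈ 17628.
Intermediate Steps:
Add(Mul(21213, Pow(-41806, -1)), Mul(-1, Mul(-339, 52))) = Add(Mul(21213, Rational(-1, 41806)), Mul(-1, -17628)) = Add(Rational(-21213, 41806), 17628) = Rational(736934955, 41806)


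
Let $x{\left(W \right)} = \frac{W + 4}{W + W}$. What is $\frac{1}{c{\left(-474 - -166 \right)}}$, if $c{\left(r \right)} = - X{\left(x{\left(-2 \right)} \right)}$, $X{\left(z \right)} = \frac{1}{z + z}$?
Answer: $1$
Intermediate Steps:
$x{\left(W \right)} = \frac{4 + W}{2 W}$
$X{\left(z \right)} = \frac{1}{2 z}$
$c{\left(r \right)} = 1$ ($c{\left(r \right)} = - \frac{1}{2 \frac{4 - 2}{2 \left(-2\right)}} = - \frac{1}{2 \cdot \frac{1}{2} \left(- \frac{1}{2}\right) 2} = - \frac{1}{2 \left(- \frac{1}{2}\right)} = - \frac{-2}{2} = \left(-1\right) \left(-1\right) = 1$)
$\frac{1}{c{\left(-474 - -166 \right)}} = 1^{-1} = 1$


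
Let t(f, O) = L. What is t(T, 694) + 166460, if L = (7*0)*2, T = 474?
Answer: 166460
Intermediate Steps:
L = 0 (L = 0*2 = 0)
t(f, O) = 0
t(T, 694) + 166460 = 0 + 166460 = 166460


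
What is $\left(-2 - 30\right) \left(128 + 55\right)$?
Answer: $-5856$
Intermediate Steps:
$\left(-2 - 30\right) \left(128 + 55\right) = \left(-2 - 30\right) 183 = \left(-32\right) 183 = -5856$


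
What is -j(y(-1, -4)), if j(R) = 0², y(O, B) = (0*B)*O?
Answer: 0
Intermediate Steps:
y(O, B) = 0 (y(O, B) = 0*O = 0)
j(R) = 0
-j(y(-1, -4)) = -1*0 = 0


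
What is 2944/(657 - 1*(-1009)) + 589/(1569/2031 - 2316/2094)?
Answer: -6812252333/3860955 ≈ -1764.4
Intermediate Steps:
2944/(657 - 1*(-1009)) + 589/(1569/2031 - 2316/2094) = 2944/(657 + 1009) + 589/(1569*(1/2031) - 2316*1/2094) = 2944/1666 + 589/(523/677 - 386/349) = 2944*(1/1666) + 589/(-78795/236273) = 1472/833 + 589*(-236273/78795) = 1472/833 - 139164797/78795 = -6812252333/3860955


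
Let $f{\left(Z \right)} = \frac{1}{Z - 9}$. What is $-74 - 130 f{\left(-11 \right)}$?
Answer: $- \frac{135}{2} \approx -67.5$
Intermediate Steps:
$f{\left(Z \right)} = \frac{1}{-9 + Z}$
$-74 - 130 f{\left(-11 \right)} = -74 - \frac{130}{-9 - 11} = -74 - \frac{130}{-20} = -74 - - \frac{13}{2} = -74 + \frac{13}{2} = - \frac{135}{2}$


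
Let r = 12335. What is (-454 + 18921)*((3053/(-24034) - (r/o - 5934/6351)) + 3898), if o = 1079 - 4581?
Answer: 3210135475088025810/44545420739 ≈ 7.2064e+7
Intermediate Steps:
o = -3502
(-454 + 18921)*((3053/(-24034) - (r/o - 5934/6351)) + 3898) = (-454 + 18921)*((3053/(-24034) - (12335/(-3502) - 5934/6351)) + 3898) = 18467*((3053*(-1/24034) - (12335*(-1/3502) - 5934*1/6351)) + 3898) = 18467*((-3053/24034 - (-12335/3502 - 1978/2117)) + 3898) = 18467*((-3053/24034 - 1*(-33040151/7413734)) + 3898) = 18467*((-3053/24034 + 33040151/7413734) + 3898) = 18467*(192863214808/44545420739 + 3898) = 18467*(173830913255430/44545420739) = 3210135475088025810/44545420739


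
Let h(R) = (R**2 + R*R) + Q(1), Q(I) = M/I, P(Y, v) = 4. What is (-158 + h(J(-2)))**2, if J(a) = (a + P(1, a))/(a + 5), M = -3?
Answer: 2076481/81 ≈ 25636.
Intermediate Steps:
Q(I) = -3/I
J(a) = (4 + a)/(5 + a) (J(a) = (a + 4)/(a + 5) = (4 + a)/(5 + a))
h(R) = -3 + 2*R**2 (h(R) = (R**2 + R*R) - 3/1 = (R**2 + R**2) - 3*1 = 2*R**2 - 3 = -3 + 2*R**2)
(-158 + h(J(-2)))**2 = (-158 + (-3 + 2*((4 - 2)/(5 - 2))**2))**2 = (-158 + (-3 + 2*(2/3)**2))**2 = (-158 + (-3 + 2*(4/9)))**2 = (-158 + (-3 + 8/9))**2 = (-158 - 19/9)**2 = (-1441/9)**2 = 2076481/81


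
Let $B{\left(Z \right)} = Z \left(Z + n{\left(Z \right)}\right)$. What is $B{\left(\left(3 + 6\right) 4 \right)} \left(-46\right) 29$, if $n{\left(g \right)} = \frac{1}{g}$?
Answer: $-1730198$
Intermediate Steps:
$B{\left(Z \right)} = Z \left(Z + \frac{1}{Z}\right)$
$B{\left(\left(3 + 6\right) 4 \right)} \left(-46\right) 29 = \left(1 + \left(\left(3 + 6\right) 4\right)^{2}\right) \left(-46\right) 29 = \left(1 + \left(9 \cdot 4\right)^{2}\right) \left(-46\right) 29 = \left(1 + 36^{2}\right) \left(-46\right) 29 = \left(1 + 1296\right) \left(-46\right) 29 = 1297 \left(-46\right) 29 = \left(-59662\right) 29 = -1730198$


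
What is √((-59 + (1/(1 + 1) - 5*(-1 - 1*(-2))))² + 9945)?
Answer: 7*√1141/2 ≈ 118.23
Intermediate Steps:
√((-59 + (1/(1 + 1) - 5*(-1 - 1*(-2))))² + 9945) = √((-59 + (1/2 - 5*(-1 + 2)))² + 9945) = √((-59 + (½ - 5*1))² + 9945) = √((-59 + (½ - 5))² + 9945) = √((-59 - 9/2)² + 9945) = √((-127/2)² + 9945) = √(16129/4 + 9945) = √(55909/4) = 7*√1141/2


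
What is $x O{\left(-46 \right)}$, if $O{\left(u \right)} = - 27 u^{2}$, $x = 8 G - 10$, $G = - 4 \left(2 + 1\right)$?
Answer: $6055992$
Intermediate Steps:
$G = -12$ ($G = \left(-4\right) 3 = -12$)
$x = -106$ ($x = 8 \left(-12\right) - 10 = -96 - 10 = -106$)
$x O{\left(-46 \right)} = - 106 \left(- 27 \left(-46\right)^{2}\right) = - 106 \left(\left(-27\right) 2116\right) = \left(-106\right) \left(-57132\right) = 6055992$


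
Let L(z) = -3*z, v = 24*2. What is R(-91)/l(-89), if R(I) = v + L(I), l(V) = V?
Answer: -321/89 ≈ -3.6067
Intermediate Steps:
v = 48
R(I) = 48 - 3*I
R(-91)/l(-89) = (48 - 3*(-91))/(-89) = (48 + 273)*(-1/89) = 321*(-1/89) = -321/89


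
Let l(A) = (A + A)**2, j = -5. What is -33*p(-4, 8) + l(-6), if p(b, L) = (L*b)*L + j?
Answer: 8757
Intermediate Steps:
l(A) = 4*A**2 (l(A) = (2*A)**2 = 4*A**2)
p(b, L) = -5 + b*L**2 (p(b, L) = (L*b)*L - 5 = b*L**2 - 5 = -5 + b*L**2)
-33*p(-4, 8) + l(-6) = -33*(-5 - 4*8**2) + 4*(-6)**2 = -33*(-5 - 4*64) + 4*36 = -33*(-5 - 256) + 144 = -33*(-261) + 144 = 8613 + 144 = 8757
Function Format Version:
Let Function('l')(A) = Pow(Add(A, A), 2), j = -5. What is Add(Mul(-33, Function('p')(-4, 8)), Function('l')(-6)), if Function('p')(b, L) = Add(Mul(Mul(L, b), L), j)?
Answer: 8757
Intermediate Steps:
Function('l')(A) = Mul(4, Pow(A, 2)) (Function('l')(A) = Pow(Mul(2, A), 2) = Mul(4, Pow(A, 2)))
Function('p')(b, L) = Add(-5, Mul(b, Pow(L, 2))) (Function('p')(b, L) = Add(Mul(Mul(L, b), L), -5) = Add(Mul(b, Pow(L, 2)), -5) = Add(-5, Mul(b, Pow(L, 2))))
Add(Mul(-33, Function('p')(-4, 8)), Function('l')(-6)) = Add(Mul(-33, Add(-5, Mul(-4, Pow(8, 2)))), Mul(4, Pow(-6, 2))) = Add(Mul(-33, Add(-5, Mul(-4, 64))), Mul(4, 36)) = Add(Mul(-33, Add(-5, -256)), 144) = Add(Mul(-33, -261), 144) = Add(8613, 144) = 8757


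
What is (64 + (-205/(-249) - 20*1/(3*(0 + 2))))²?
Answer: 234426721/62001 ≈ 3781.0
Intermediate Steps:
(64 + (-205/(-249) - 20*1/(3*(0 + 2))))² = (64 + (-205*(-1/249) - 20/(3*2)))² = (64 + (205/249 - 20/6))² = (64 + (205/249 - 20*⅙))² = (64 + (205/249 - 10/3))² = (64 - 625/249)² = (15311/249)² = 234426721/62001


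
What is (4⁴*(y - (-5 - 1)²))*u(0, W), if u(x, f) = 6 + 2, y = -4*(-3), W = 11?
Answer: -49152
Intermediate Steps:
y = 12
u(x, f) = 8
(4⁴*(y - (-5 - 1)²))*u(0, W) = (4⁴*(12 - (-5 - 1)²))*8 = (256*(12 - 1*(-6)²))*8 = (256*(12 - 1*36))*8 = (256*(12 - 36))*8 = (256*(-24))*8 = -6144*8 = -49152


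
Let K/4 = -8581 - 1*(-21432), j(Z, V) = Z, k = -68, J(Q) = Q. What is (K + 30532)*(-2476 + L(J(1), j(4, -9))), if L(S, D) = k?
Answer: -208445184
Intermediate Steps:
L(S, D) = -68
K = 51404 (K = 4*(-8581 - 1*(-21432)) = 4*(-8581 + 21432) = 4*12851 = 51404)
(K + 30532)*(-2476 + L(J(1), j(4, -9))) = (51404 + 30532)*(-2476 - 68) = 81936*(-2544) = -208445184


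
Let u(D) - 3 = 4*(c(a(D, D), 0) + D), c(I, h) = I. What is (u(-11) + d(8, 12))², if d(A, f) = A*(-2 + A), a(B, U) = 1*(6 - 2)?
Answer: 529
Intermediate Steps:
a(B, U) = 4 (a(B, U) = 1*4 = 4)
u(D) = 19 + 4*D (u(D) = 3 + 4*(4 + D) = 3 + (16 + 4*D) = 19 + 4*D)
(u(-11) + d(8, 12))² = ((19 + 4*(-11)) + 8*(-2 + 8))² = ((19 - 44) + 8*6)² = (-25 + 48)² = 23² = 529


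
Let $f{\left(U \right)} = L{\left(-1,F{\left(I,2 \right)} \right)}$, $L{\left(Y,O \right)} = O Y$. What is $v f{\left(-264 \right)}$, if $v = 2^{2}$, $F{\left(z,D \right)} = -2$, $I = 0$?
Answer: $8$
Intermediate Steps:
$f{\left(U \right)} = 2$ ($f{\left(U \right)} = \left(-2\right) \left(-1\right) = 2$)
$v = 4$
$v f{\left(-264 \right)} = 4 \cdot 2 = 8$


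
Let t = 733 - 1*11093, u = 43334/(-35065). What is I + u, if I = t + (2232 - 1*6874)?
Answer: -526088464/35065 ≈ -15003.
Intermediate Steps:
u = -43334/35065 (u = 43334*(-1/35065) = -43334/35065 ≈ -1.2358)
t = -10360 (t = 733 - 11093 = -10360)
I = -15002 (I = -10360 + (2232 - 1*6874) = -10360 + (2232 - 6874) = -10360 - 4642 = -15002)
I + u = -15002 - 43334/35065 = -526088464/35065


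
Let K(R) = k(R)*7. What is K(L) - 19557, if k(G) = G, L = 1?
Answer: -19550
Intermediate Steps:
K(R) = 7*R (K(R) = R*7 = 7*R)
K(L) - 19557 = 7*1 - 19557 = 7 - 19557 = -19550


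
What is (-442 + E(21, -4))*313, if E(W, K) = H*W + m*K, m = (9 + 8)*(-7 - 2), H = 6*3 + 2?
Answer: 184670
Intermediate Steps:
H = 20 (H = 18 + 2 = 20)
m = -153 (m = 17*(-9) = -153)
E(W, K) = -153*K + 20*W (E(W, K) = 20*W - 153*K = -153*K + 20*W)
(-442 + E(21, -4))*313 = (-442 + (-153*(-4) + 20*21))*313 = (-442 + (612 + 420))*313 = (-442 + 1032)*313 = 590*313 = 184670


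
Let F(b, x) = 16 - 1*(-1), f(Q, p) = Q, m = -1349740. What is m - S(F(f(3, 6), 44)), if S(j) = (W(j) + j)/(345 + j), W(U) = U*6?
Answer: -488605999/362 ≈ -1.3497e+6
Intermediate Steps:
W(U) = 6*U
F(b, x) = 17 (F(b, x) = 16 + 1 = 17)
S(j) = 7*j/(345 + j) (S(j) = (6*j + j)/(345 + j) = (7*j)/(345 + j) = 7*j/(345 + j))
m - S(F(f(3, 6), 44)) = -1349740 - 7*17/(345 + 17) = -1349740 - 7*17/362 = -1349740 - 1*119/362 = -1349740 - 119/362 = -488605999/362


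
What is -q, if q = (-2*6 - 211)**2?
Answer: -49729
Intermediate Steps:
q = 49729 (q = (-12 - 211)**2 = (-223)**2 = 49729)
-q = -1*49729 = -49729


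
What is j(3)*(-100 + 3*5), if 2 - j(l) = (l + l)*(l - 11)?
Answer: -4250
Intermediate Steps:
j(l) = 2 - 2*l*(-11 + l) (j(l) = 2 - (l + l)*(l - 11) = 2 - 2*l*(-11 + l))
j(3)*(-100 + 3*5) = (2 - 2*3² + 22*3)*(-100 + 3*5) = (2 - 2*9 + 66)*(-100 + 15) = (2 - 18 + 66)*(-85) = 50*(-85) = -4250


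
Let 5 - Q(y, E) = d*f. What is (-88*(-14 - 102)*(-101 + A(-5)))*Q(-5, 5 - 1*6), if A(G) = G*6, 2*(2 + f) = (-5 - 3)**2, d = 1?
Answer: 33431200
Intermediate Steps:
f = 30 (f = -2 + (-5 - 3)**2/2 = -2 + (1/2)*(-8)**2 = -2 + (1/2)*64 = -2 + 32 = 30)
A(G) = 6*G
Q(y, E) = -25 (Q(y, E) = 5 - 30 = -25)
(-88*(-14 - 102)*(-101 + A(-5)))*Q(-5, 5 - 1*6) = -88*(-14 - 102)*(-101 + 6*(-5))*(-25) = -(-10208)*(-101 - 30)*(-25) = -(-10208)*(-131)*(-25) = -88*15196*(-25) = -1337248*(-25) = 33431200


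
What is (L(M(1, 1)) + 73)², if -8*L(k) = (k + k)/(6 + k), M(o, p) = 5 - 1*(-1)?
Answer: 339889/64 ≈ 5310.8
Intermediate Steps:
M(o, p) = 6 (M(o, p) = 5 + 1 = 6)
L(k) = -k/(4*(6 + k)) (L(k) = -(k + k)/(8*(6 + k)) = -2*k/(8*(6 + k)) = -k/(4*(6 + k)))
(L(M(1, 1)) + 73)² = (-1*6/(24 + 4*6) + 73)² = (-1*6/(24 + 24) + 73)² = (-1*6/48 + 73)² = (-1*6*1/48 + 73)² = (-⅛ + 73)² = (583/8)² = 339889/64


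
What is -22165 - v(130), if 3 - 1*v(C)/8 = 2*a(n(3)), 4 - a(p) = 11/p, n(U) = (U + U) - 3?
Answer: -66551/3 ≈ -22184.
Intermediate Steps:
n(U) = -3 + 2*U (n(U) = 2*U - 3 = -3 + 2*U)
a(p) = 4 - 11/p
v(C) = 56/3 (v(C) = 24 - 16*(4 - 11/(-3 + 2*3)) = 24 - 16*(4 - 11/(-3 + 6)) = 24 - 16*(4 - 11/3) = 24 - 16/3 = 56/3)
-22165 - v(130) = -22165 - 1*56/3 = -22165 - 56/3 = -66551/3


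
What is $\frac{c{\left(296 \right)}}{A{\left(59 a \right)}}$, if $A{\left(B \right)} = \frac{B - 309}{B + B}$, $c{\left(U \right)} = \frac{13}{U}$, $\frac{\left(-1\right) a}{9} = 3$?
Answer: $\frac{6903}{93832} \approx 0.073568$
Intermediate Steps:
$a = -27$ ($a = \left(-9\right) 3 = -27$)
$A{\left(B \right)} = \frac{-309 + B}{2 B}$
$\frac{c{\left(296 \right)}}{A{\left(59 a \right)}} = \frac{13 \cdot \frac{1}{296}}{\frac{1}{2} \frac{1}{59 \left(-27\right)} \left(-309 + 59 \left(-27\right)\right)} = \frac{13 \cdot \frac{1}{296}}{\frac{1}{2} \frac{1}{-1593} \left(-309 - 1593\right)} = \frac{13}{296 \cdot \frac{1}{2} \left(- \frac{1}{1593}\right) \left(-1902\right)} = \frac{13}{296 \cdot \frac{317}{531}} = \frac{13}{296} \cdot \frac{531}{317} = \frac{6903}{93832}$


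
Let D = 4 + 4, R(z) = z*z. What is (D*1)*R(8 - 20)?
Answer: 1152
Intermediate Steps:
R(z) = z²
D = 8
(D*1)*R(8 - 20) = (8*1)*(8 - 20)² = 8*(-12)² = 8*144 = 1152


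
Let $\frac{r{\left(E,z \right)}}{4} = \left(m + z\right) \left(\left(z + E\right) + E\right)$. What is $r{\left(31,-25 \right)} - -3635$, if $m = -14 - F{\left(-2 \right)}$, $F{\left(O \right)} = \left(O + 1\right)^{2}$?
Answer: $-2285$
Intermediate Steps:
$F{\left(O \right)} = \left(1 + O\right)^{2}$
$m = -15$ ($m = -14 - \left(1 - 2\right)^{2} = -14 - \left(-1\right)^{2} = -14 - 1 = -15$)
$r{\left(E,z \right)} = 4 \left(-15 + z\right) \left(z + 2 E\right)$ ($r{\left(E,z \right)} = 4 \left(-15 + z\right) \left(\left(z + E\right) + E\right) = 4 \left(-15 + z\right) \left(\left(E + z\right) + E\right) = 4 \left(-15 + z\right) \left(z + 2 E\right)$)
$r{\left(31,-25 \right)} - -3635 = \left(\left(-120\right) 31 - -1500 + 4 \left(-25\right)^{2} + 8 \cdot 31 \left(-25\right)\right) - -3635 = \left(-3720 + 1500 + 4 \cdot 625 - 6200\right) + 3635 = \left(-3720 + 1500 + 2500 - 6200\right) + 3635 = -5920 + 3635 = -2285$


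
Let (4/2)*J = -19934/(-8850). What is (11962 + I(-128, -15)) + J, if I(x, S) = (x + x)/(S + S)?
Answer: 105949187/8850 ≈ 11972.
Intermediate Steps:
I(x, S) = x/S (I(x, S) = (2*x)/((2*S)) = (2*x)*(1/(2*S)) = x/S)
J = 9967/8850 (J = (-19934/(-8850))/2 = (-19934*(-1/8850))/2 = (1/2)*(9967/4425) = 9967/8850 ≈ 1.1262)
(11962 + I(-128, -15)) + J = (11962 - 128/(-15)) + 9967/8850 = (11962 - 128*(-1/15)) + 9967/8850 = (11962 + 128/15) + 9967/8850 = 179558/15 + 9967/8850 = 105949187/8850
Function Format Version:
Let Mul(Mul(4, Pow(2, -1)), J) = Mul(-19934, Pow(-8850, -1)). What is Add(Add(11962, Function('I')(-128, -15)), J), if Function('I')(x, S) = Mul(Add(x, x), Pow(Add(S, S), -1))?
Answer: Rational(105949187, 8850) ≈ 11972.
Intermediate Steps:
Function('I')(x, S) = Mul(x, Pow(S, -1)) (Function('I')(x, S) = Mul(Mul(2, x), Pow(Mul(2, S), -1)) = Mul(Mul(2, x), Mul(Rational(1, 2), Pow(S, -1))) = Mul(x, Pow(S, -1)))
J = Rational(9967, 8850) (J = Mul(Rational(1, 2), Mul(-19934, Pow(-8850, -1))) = Mul(Rational(1, 2), Mul(-19934, Rational(-1, 8850))) = Mul(Rational(1, 2), Rational(9967, 4425)) = Rational(9967, 8850) ≈ 1.1262)
Add(Add(11962, Function('I')(-128, -15)), J) = Add(Add(11962, Mul(-128, Pow(-15, -1))), Rational(9967, 8850)) = Add(Add(11962, Mul(-128, Rational(-1, 15))), Rational(9967, 8850)) = Add(Add(11962, Rational(128, 15)), Rational(9967, 8850)) = Add(Rational(179558, 15), Rational(9967, 8850)) = Rational(105949187, 8850)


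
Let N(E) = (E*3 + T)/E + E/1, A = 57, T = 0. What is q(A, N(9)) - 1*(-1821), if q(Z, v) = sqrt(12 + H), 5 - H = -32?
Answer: 1828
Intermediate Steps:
H = 37 (H = 5 - 1*(-32) = 5 + 32 = 37)
N(E) = 3 + E (N(E) = (E*3 + 0)/E + E/1 = (3*E + 0)/E + E*1 = (3*E)/E + E = 3 + E)
q(Z, v) = 7 (q(Z, v) = sqrt(12 + 37) = sqrt(49) = 7)
q(A, N(9)) - 1*(-1821) = 7 - 1*(-1821) = 7 + 1821 = 1828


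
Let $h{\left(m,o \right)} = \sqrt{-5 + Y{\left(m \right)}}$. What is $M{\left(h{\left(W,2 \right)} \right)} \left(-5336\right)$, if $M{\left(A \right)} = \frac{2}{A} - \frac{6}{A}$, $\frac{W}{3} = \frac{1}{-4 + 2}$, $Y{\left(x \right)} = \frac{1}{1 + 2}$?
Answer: $- \frac{10672 i \sqrt{42}}{7} \approx - 9880.4 i$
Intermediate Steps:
$Y{\left(x \right)} = \frac{1}{3}$
$W = - \frac{3}{2}$ ($W = \frac{3}{-4 + 2} = \frac{3}{-2} = 3 \left(- \frac{1}{2}\right) = - \frac{3}{2} \approx -1.5$)
$h{\left(m,o \right)} = \frac{i \sqrt{42}}{3}$ ($h{\left(m,o \right)} = \sqrt{-5 + \frac{1}{3}} = \sqrt{- \frac{14}{3}} = \frac{i \sqrt{42}}{3}$)
$M{\left(A \right)} = - \frac{4}{A}$
$M{\left(h{\left(W,2 \right)} \right)} \left(-5336\right) = - \frac{4}{\frac{1}{3} i \sqrt{42}} \left(-5336\right) = - 4 \left(- \frac{i \sqrt{42}}{14}\right) \left(-5336\right) = \frac{2 i \sqrt{42}}{7} \left(-5336\right) = - \frac{10672 i \sqrt{42}}{7}$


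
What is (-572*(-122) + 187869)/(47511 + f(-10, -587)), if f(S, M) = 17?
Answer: 257653/47528 ≈ 5.4211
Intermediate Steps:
(-572*(-122) + 187869)/(47511 + f(-10, -587)) = (-572*(-122) + 187869)/(47511 + 17) = (69784 + 187869)/47528 = 257653*(1/47528) = 257653/47528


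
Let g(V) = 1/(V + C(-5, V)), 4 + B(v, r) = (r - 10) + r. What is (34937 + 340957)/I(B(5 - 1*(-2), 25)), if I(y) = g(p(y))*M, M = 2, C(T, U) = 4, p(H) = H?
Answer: 7517880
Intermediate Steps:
B(v, r) = -14 + 2*r (B(v, r) = -4 + ((r - 10) + r) = -4 + ((-10 + r) + r) = -4 + (-10 + 2*r) = -14 + 2*r)
g(V) = 1/(4 + V) (g(V) = 1/(V + 4) = 1/(4 + V))
I(y) = 2/(4 + y)
(34937 + 340957)/I(B(5 - 1*(-2), 25)) = (34937 + 340957)/((2/(4 + (-14 + 2*25)))) = 375894/((2/(4 + (-14 + 50)))) = 375894/((2/(4 + 36))) = 375894/((2/40)) = 375894/((2*(1/40))) = 375894/(1/20) = 375894*20 = 7517880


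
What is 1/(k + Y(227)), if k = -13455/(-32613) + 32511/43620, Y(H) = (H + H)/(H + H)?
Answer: 158064340/341085267 ≈ 0.46342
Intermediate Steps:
Y(H) = 1 (Y(H) = (2*H)/((2*H)) = (2*H)*(1/(2*H)) = 1)
k = 183020927/158064340 (k = -13455*(-1/32613) + 32511*(1/43620) = 4485/10871 + 10837/14540 = 183020927/158064340 ≈ 1.1579)
1/(k + Y(227)) = 1/(183020927/158064340 + 1) = 1/(341085267/158064340) = 158064340/341085267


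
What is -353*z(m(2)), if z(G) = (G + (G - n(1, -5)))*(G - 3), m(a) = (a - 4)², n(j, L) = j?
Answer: -2471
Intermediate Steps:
m(a) = (-4 + a)²
z(G) = (-1 + 2*G)*(-3 + G) (z(G) = (G + (G - 1*1))*(G - 3) = (G + (G - 1))*(-3 + G) = (G + (-1 + G))*(-3 + G) = (-1 + 2*G)*(-3 + G))
-353*z(m(2)) = -353*(3 - 7*(-4 + 2)² + 2*((-4 + 2)²)²) = -353*(3 - 7*(-2)² + 2*((-2)²)²) = -353*(3 - 7*4 + 2*4²) = -353*(3 - 28 + 2*16) = -353*(3 - 28 + 32) = -353*7 = -2471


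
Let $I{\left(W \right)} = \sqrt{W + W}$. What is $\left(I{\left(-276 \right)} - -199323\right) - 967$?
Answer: $198356 + 2 i \sqrt{138} \approx 1.9836 \cdot 10^{5} + 23.495 i$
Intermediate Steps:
$I{\left(W \right)} = \sqrt{2} \sqrt{W}$ ($I{\left(W \right)} = \sqrt{2 W} = \sqrt{2} \sqrt{W}$)
$\left(I{\left(-276 \right)} - -199323\right) - 967 = \left(\sqrt{2} \sqrt{-276} - -199323\right) - 967 = \left(\sqrt{2} \cdot 2 i \sqrt{69} + 199323\right) - 967 = \left(2 i \sqrt{138} + 199323\right) - 967 = \left(199323 + 2 i \sqrt{138}\right) - 967 = 198356 + 2 i \sqrt{138}$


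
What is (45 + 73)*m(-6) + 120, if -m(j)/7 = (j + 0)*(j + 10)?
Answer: 19944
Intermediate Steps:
m(j) = -7*j*(10 + j) (m(j) = -7*(j + 0)*(j + 10) = -7*j*(10 + j))
(45 + 73)*m(-6) + 120 = (45 + 73)*(-7*(-6)*(10 - 6)) + 120 = 118*(-7*(-6)*4) + 120 = 118*168 + 120 = 19824 + 120 = 19944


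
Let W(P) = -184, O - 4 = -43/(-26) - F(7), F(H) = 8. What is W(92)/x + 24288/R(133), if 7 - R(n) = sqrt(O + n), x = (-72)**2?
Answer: -260407127/125064 - 2208*sqrt(88322)/193 ≈ -5482.2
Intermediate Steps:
x = 5184
O = -61/26 (O = 4 + (-43/(-26) - 1*8) = 4 + (-43*(-1/26) - 8) = 4 + (43/26 - 8) = 4 - 165/26 = -61/26 ≈ -2.3462)
R(n) = 7 - sqrt(-61/26 + n)
W(92)/x + 24288/R(133) = -184/5184 + 24288/(7 - sqrt(-1586 + 676*133)/26) = -184*1/5184 + 24288/(7 - sqrt(-1586 + 89908)/26) = -23/648 + 24288/(7 - sqrt(88322)/26)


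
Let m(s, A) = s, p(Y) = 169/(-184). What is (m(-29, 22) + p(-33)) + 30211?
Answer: 5553319/184 ≈ 30181.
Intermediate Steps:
p(Y) = -169/184 (p(Y) = 169*(-1/184) = -169/184)
(m(-29, 22) + p(-33)) + 30211 = (-29 - 169/184) + 30211 = -5505/184 + 30211 = 5553319/184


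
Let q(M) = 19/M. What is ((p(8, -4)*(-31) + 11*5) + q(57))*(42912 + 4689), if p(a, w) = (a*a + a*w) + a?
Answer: -56391318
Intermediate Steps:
p(a, w) = a + a² + a*w (p(a, w) = (a² + a*w) + a = a + a² + a*w)
((p(8, -4)*(-31) + 11*5) + q(57))*(42912 + 4689) = (((8*(1 + 8 - 4))*(-31) + 11*5) + 19/57)*(42912 + 4689) = (((8*5)*(-31) + 55) + 19*(1/57))*47601 = ((40*(-31) + 55) + ⅓)*47601 = ((-1240 + 55) + ⅓)*47601 = (-1185 + ⅓)*47601 = -3554/3*47601 = -56391318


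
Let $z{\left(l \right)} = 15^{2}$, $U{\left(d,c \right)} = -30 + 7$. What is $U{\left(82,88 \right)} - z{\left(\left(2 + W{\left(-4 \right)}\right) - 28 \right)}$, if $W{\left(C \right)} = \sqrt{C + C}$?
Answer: $-248$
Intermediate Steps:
$W{\left(C \right)} = \sqrt{2} \sqrt{C}$ ($W{\left(C \right)} = \sqrt{2 C} = \sqrt{2} \sqrt{C}$)
$U{\left(d,c \right)} = -23$
$z{\left(l \right)} = 225$
$U{\left(82,88 \right)} - z{\left(\left(2 + W{\left(-4 \right)}\right) - 28 \right)} = -23 - 225 = -248$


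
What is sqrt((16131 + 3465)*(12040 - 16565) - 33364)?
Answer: 4*I*sqrt(5544079) ≈ 9418.3*I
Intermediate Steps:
sqrt((16131 + 3465)*(12040 - 16565) - 33364) = sqrt(19596*(-4525) - 33364) = sqrt(-88671900 - 33364) = sqrt(-88705264) = 4*I*sqrt(5544079)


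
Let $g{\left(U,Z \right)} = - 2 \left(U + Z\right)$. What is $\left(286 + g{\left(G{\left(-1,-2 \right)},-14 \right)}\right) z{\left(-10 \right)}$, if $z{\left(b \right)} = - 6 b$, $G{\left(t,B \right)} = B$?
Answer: $19080$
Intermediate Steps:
$g{\left(U,Z \right)} = - 2 U - 2 Z$
$\left(286 + g{\left(G{\left(-1,-2 \right)},-14 \right)}\right) z{\left(-10 \right)} = \left(286 - -32\right) \left(\left(-6\right) \left(-10\right)\right) = \left(286 + \left(4 + 28\right)\right) 60 = \left(286 + 32\right) 60 = 318 \cdot 60 = 19080$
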